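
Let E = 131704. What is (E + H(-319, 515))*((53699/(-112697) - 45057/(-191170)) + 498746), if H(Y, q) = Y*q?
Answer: -350086788055134129059/21544285490 ≈ -1.6250e+10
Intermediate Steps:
(E + H(-319, 515))*((53699/(-112697) - 45057/(-191170)) + 498746) = (131704 - 319*515)*((53699/(-112697) - 45057/(-191170)) + 498746) = (131704 - 164285)*((53699*(-1/112697) - 45057*(-1/191170)) + 498746) = -32581*((-53699/112697 + 45057/191170) + 498746) = -32581*(-5187849101/21544285490 + 498746) = -32581*10745121023146439/21544285490 = -350086788055134129059/21544285490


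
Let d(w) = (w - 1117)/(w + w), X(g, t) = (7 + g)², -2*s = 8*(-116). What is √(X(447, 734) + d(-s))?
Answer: √11094079282/232 ≈ 454.00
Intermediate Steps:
s = 464 (s = -4*(-116) = -½*(-928) = 464)
d(w) = (-1117 + w)/(2*w) (d(w) = (-1117 + w)/((2*w)) = (-1117 + w)*(1/(2*w)) = (-1117 + w)/(2*w))
√(X(447, 734) + d(-s)) = √((7 + 447)² + (-1117 - 1*464)/(2*((-1*464)))) = √(454² + (½)*(-1117 - 464)/(-464)) = √(206116 + (½)*(-1/464)*(-1581)) = √(206116 + 1581/928) = √(191277229/928) = √11094079282/232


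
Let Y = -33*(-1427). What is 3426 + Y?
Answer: 50517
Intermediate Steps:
Y = 47091
3426 + Y = 3426 + 47091 = 50517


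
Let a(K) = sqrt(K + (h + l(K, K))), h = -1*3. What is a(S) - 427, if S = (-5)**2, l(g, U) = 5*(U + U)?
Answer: -427 + 4*sqrt(17) ≈ -410.51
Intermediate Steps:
l(g, U) = 10*U (l(g, U) = 5*(2*U) = 10*U)
h = -3
S = 25
a(K) = sqrt(-3 + 11*K) (a(K) = sqrt(K + (-3 + 10*K)) = sqrt(-3 + 11*K))
a(S) - 427 = sqrt(-3 + 11*25) - 427 = sqrt(-3 + 275) - 427 = sqrt(272) - 427 = 4*sqrt(17) - 427 = -427 + 4*sqrt(17)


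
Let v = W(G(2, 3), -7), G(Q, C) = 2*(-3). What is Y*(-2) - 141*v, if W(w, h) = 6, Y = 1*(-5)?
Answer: -836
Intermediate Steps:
Y = -5
G(Q, C) = -6
v = 6
Y*(-2) - 141*v = -5*(-2) - 141*6 = 10 - 846 = -836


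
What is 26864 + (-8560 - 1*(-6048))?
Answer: 24352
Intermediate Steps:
26864 + (-8560 - 1*(-6048)) = 26864 + (-8560 + 6048) = 26864 - 2512 = 24352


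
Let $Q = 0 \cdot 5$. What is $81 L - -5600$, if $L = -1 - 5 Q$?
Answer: $5519$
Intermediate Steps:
$Q = 0$
$L = -1$ ($L = -1 - 0 = -1 + 0 = -1$)
$81 L - -5600 = 81 \left(-1\right) - -5600 = -81 + 5600 = 5519$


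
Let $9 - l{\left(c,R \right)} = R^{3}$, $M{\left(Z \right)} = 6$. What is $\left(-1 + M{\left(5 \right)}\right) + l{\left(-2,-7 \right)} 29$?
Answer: $10213$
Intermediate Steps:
$l{\left(c,R \right)} = 9 - R^{3}$
$\left(-1 + M{\left(5 \right)}\right) + l{\left(-2,-7 \right)} 29 = \left(-1 + 6\right) + \left(9 - \left(-7\right)^{3}\right) 29 = 5 + \left(9 - -343\right) 29 = 5 + \left(9 + 343\right) 29 = 5 + 352 \cdot 29 = 5 + 10208 = 10213$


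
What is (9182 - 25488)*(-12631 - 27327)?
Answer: 651555148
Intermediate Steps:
(9182 - 25488)*(-12631 - 27327) = -16306*(-39958) = 651555148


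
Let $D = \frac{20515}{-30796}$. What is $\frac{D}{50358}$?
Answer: $- \frac{1865}{140984088} \approx -1.3228 \cdot 10^{-5}$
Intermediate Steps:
$D = - \frac{20515}{30796}$ ($D = 20515 \left(- \frac{1}{30796}\right) = - \frac{20515}{30796} \approx -0.66616$)
$\frac{D}{50358} = - \frac{20515}{30796 \cdot 50358} = \left(- \frac{20515}{30796}\right) \frac{1}{50358} = - \frac{1865}{140984088}$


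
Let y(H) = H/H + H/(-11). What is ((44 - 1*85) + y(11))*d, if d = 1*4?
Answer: -164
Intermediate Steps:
y(H) = 1 - H/11 (y(H) = 1 + H*(-1/11) = 1 - H/11)
d = 4
((44 - 1*85) + y(11))*d = ((44 - 1*85) + (1 - 1/11*11))*4 = ((44 - 85) + (1 - 1))*4 = (-41 + 0)*4 = -41*4 = -164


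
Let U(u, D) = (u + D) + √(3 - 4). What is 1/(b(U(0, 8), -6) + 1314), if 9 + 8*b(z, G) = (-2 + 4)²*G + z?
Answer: 41948/54988585 - 4*I/54988585 ≈ 0.00076285 - 7.2742e-8*I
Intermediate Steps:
U(u, D) = I + D + u (U(u, D) = (D + u) + √(-1) = (D + u) + I = I + D + u)
b(z, G) = -9/8 + G/2 + z/8 (b(z, G) = -9/8 + ((-2 + 4)²*G + z)/8 = -9/8 + (2²*G + z)/8 = -9/8 + (4*G + z)/8 = -9/8 + (z + 4*G)/8 = -9/8 + (G/2 + z/8) = -9/8 + G/2 + z/8)
1/(b(U(0, 8), -6) + 1314) = 1/((-9/8 + (½)*(-6) + (I + 8 + 0)/8) + 1314) = 1/((-9/8 - 3 + (8 + I)/8) + 1314) = 1/((-9/8 - 3 + (1 + I/8)) + 1314) = 1/((-25/8 + I/8) + 1314) = 1/(10487/8 + I/8) = 32*(10487/8 - I/8)/54988585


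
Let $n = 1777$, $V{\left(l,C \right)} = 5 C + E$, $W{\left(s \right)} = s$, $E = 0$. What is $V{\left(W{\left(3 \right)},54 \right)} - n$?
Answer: $-1507$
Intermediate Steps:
$V{\left(l,C \right)} = 5 C$ ($V{\left(l,C \right)} = 5 C + 0 = 5 C$)
$V{\left(W{\left(3 \right)},54 \right)} - n = 5 \cdot 54 - 1777 = 270 - 1777 = -1507$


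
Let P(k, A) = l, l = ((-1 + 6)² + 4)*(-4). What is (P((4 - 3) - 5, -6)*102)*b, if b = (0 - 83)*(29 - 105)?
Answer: -74636256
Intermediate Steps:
b = 6308 (b = -83*(-76) = 6308)
l = -116 (l = (5² + 4)*(-4) = (25 + 4)*(-4) = 29*(-4) = -116)
P(k, A) = -116
(P((4 - 3) - 5, -6)*102)*b = -116*102*6308 = -11832*6308 = -74636256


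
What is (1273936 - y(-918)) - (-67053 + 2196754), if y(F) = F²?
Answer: -1698489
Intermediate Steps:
(1273936 - y(-918)) - (-67053 + 2196754) = (1273936 - 1*(-918)²) - (-67053 + 2196754) = (1273936 - 1*842724) - 1*2129701 = (1273936 - 842724) - 2129701 = 431212 - 2129701 = -1698489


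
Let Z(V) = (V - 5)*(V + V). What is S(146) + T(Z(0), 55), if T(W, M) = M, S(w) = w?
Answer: 201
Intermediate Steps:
Z(V) = 2*V*(-5 + V) (Z(V) = (-5 + V)*(2*V) = 2*V*(-5 + V))
S(146) + T(Z(0), 55) = 146 + 55 = 201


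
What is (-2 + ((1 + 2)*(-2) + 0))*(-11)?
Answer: 88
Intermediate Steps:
(-2 + ((1 + 2)*(-2) + 0))*(-11) = (-2 + (3*(-2) + 0))*(-11) = (-2 + (-6 + 0))*(-11) = (-2 - 6)*(-11) = -8*(-11) = 88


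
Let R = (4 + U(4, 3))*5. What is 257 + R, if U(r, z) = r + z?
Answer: 312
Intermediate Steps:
R = 55 (R = (4 + (4 + 3))*5 = (4 + 7)*5 = 11*5 = 55)
257 + R = 257 + 55 = 312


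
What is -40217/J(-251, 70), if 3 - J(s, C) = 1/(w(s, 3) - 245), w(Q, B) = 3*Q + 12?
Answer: -39653962/2959 ≈ -13401.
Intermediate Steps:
w(Q, B) = 12 + 3*Q
J(s, C) = 3 - 1/(-233 + 3*s) (J(s, C) = 3 - 1/((12 + 3*s) - 245) = 3 - 1/(-233 + 3*s))
-40217/J(-251, 70) = -40217*(-233 + 3*(-251))/(-700 + 9*(-251)) = -40217*(-233 - 753)/(-700 - 2259) = -40217/(-2959/(-986)) = -40217/((-1/986*(-2959))) = -40217/2959/986 = -40217*986/2959 = -39653962/2959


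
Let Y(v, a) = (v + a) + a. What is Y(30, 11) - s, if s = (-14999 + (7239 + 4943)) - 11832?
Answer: 14701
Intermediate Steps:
Y(v, a) = v + 2*a (Y(v, a) = (a + v) + a = v + 2*a)
s = -14649 (s = (-14999 + 12182) - 11832 = -2817 - 11832 = -14649)
Y(30, 11) - s = (30 + 2*11) - 1*(-14649) = (30 + 22) + 14649 = 52 + 14649 = 14701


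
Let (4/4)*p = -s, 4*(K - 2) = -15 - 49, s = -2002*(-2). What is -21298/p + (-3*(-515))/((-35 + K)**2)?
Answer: 4094477/686686 ≈ 5.9627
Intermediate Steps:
s = 4004
K = -14 (K = 2 + (-15 - 49)/4 = 2 + (1/4)*(-64) = 2 - 16 = -14)
p = -4004 (p = -1*4004 = -4004)
-21298/p + (-3*(-515))/((-35 + K)**2) = -21298/(-4004) + (-3*(-515))/((-35 - 14)**2) = -21298*(-1/4004) + 1545/((-49)**2) = 10649/2002 + 1545/2401 = 4094477/686686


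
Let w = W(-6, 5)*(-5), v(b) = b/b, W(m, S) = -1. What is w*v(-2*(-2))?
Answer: 5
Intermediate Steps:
v(b) = 1
w = 5 (w = -1*(-5) = 5)
w*v(-2*(-2)) = 5*1 = 5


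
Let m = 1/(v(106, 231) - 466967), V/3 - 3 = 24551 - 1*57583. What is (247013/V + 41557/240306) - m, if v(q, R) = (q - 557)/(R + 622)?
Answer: -203738299170580159/87819963484624943 ≈ -2.3200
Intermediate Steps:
V = -99087 (V = 9 + 3*(24551 - 1*57583) = 9 + 3*(24551 - 57583) = 9 + 3*(-33032) = 9 - 99096 = -99087)
v(q, R) = (-557 + q)/(622 + R)
m = -853/398323302 (m = 1/((-557 + 106)/(622 + 231) - 466967) = 1/(-451/853 - 466967) = 1/(-398323302/853) = -853/398323302 ≈ -2.1415e-6)
(247013/V + 41557/240306) - m = (247013/(-99087) + 41557/240306) - 1*(-853/398323302) = (247013*(-1/99087) + 41557*(1/240306)) + 853/398323302 = (-247013/99087 + 41557/240306) + 853/398323302 = -18413649173/7937066874 + 853/398323302 = -203738299170580159/87819963484624943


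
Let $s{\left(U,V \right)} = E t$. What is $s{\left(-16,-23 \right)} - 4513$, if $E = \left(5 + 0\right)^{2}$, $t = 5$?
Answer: $-4388$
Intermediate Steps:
$E = 25$ ($E = 5^{2} = 25$)
$s{\left(U,V \right)} = 125$ ($s{\left(U,V \right)} = 25 \cdot 5 = 125$)
$s{\left(-16,-23 \right)} - 4513 = 125 - 4513 = -4388$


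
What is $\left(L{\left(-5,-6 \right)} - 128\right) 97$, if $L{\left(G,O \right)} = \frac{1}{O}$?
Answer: $- \frac{74593}{6} \approx -12432.0$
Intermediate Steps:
$\left(L{\left(-5,-6 \right)} - 128\right) 97 = \left(\frac{1}{-6} - 128\right) 97 = \left(- \frac{1}{6} - 128\right) 97 = \left(- \frac{769}{6}\right) 97 = - \frac{74593}{6}$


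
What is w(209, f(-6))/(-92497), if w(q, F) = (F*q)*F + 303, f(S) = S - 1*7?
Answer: -35624/92497 ≈ -0.38514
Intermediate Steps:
f(S) = -7 + S (f(S) = S - 7 = -7 + S)
w(q, F) = 303 + q*F² (w(q, F) = q*F² + 303 = 303 + q*F²)
w(209, f(-6))/(-92497) = (303 + 209*(-7 - 6)²)/(-92497) = (303 + 209*(-13)²)*(-1/92497) = (303 + 209*169)*(-1/92497) = (303 + 35321)*(-1/92497) = 35624*(-1/92497) = -35624/92497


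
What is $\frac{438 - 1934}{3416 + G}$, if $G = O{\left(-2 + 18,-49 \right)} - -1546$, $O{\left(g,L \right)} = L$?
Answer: $- \frac{88}{289} \approx -0.3045$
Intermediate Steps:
$G = 1497$ ($G = -49 - -1546 = -49 + 1546 = 1497$)
$\frac{438 - 1934}{3416 + G} = \frac{438 - 1934}{3416 + 1497} = - \frac{1496}{4913} = \left(-1496\right) \frac{1}{4913} = - \frac{88}{289}$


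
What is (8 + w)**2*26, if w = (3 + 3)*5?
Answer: 37544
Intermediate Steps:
w = 30 (w = 6*5 = 30)
(8 + w)**2*26 = (8 + 30)**2*26 = 38**2*26 = 1444*26 = 37544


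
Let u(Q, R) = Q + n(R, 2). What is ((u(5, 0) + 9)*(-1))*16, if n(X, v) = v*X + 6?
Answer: -320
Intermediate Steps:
n(X, v) = 6 + X*v (n(X, v) = X*v + 6 = 6 + X*v)
u(Q, R) = 6 + Q + 2*R (u(Q, R) = Q + (6 + R*2) = Q + (6 + 2*R) = 6 + Q + 2*R)
((u(5, 0) + 9)*(-1))*16 = (((6 + 5 + 2*0) + 9)*(-1))*16 = (((6 + 5 + 0) + 9)*(-1))*16 = ((11 + 9)*(-1))*16 = (20*(-1))*16 = -20*16 = -320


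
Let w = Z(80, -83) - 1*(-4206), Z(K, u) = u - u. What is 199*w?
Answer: 836994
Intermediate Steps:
Z(K, u) = 0
w = 4206 (w = 0 - 1*(-4206) = 0 + 4206 = 4206)
199*w = 199*4206 = 836994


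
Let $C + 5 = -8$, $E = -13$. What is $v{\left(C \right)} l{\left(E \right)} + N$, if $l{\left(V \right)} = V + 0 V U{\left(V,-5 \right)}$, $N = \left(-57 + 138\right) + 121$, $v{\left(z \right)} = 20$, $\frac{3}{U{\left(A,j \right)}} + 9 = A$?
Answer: $-58$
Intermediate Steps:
$U{\left(A,j \right)} = \frac{3}{-9 + A}$
$C = -13$ ($C = -5 - 8 = -13$)
$N = 202$ ($N = 81 + 121 = 202$)
$l{\left(V \right)} = V$ ($l{\left(V \right)} = V + 0 V \frac{3}{-9 + V} = V + 0 \frac{3}{-9 + V} = V + 0 = V$)
$v{\left(C \right)} l{\left(E \right)} + N = 20 \left(-13\right) + 202 = -260 + 202 = -58$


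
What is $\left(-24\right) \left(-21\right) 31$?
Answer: $15624$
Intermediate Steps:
$\left(-24\right) \left(-21\right) 31 = 504 \cdot 31 = 15624$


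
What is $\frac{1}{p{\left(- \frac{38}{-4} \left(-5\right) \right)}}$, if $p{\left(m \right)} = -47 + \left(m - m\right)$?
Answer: $- \frac{1}{47} \approx -0.021277$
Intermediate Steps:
$p{\left(m \right)} = -47$ ($p{\left(m \right)} = -47 + 0 = -47$)
$\frac{1}{p{\left(- \frac{38}{-4} \left(-5\right) \right)}} = \frac{1}{-47} = - \frac{1}{47}$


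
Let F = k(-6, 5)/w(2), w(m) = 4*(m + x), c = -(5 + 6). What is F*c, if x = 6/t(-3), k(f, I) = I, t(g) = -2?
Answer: 55/4 ≈ 13.750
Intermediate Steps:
x = -3 (x = 6/(-2) = 6*(-½) = -3)
c = -11 (c = -1*11 = -11)
w(m) = -12 + 4*m (w(m) = 4*(m - 3) = 4*(-3 + m) = -12 + 4*m)
F = -5/4 (F = 5/(-12 + 4*2) = 5/(-12 + 8) = 5/(-4) = 5*(-¼) = -5/4 ≈ -1.2500)
F*c = -5/4*(-11) = 55/4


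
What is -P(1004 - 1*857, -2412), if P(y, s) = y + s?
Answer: 2265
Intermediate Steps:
P(y, s) = s + y
-P(1004 - 1*857, -2412) = -(-2412 + (1004 - 1*857)) = -(-2412 + (1004 - 857)) = -(-2412 + 147) = -1*(-2265) = 2265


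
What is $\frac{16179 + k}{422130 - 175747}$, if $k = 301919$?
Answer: $\frac{318098}{246383} \approx 1.2911$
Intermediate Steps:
$\frac{16179 + k}{422130 - 175747} = \frac{16179 + 301919}{422130 - 175747} = \frac{318098}{246383}$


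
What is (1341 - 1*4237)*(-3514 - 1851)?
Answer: 15537040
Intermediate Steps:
(1341 - 1*4237)*(-3514 - 1851) = (1341 - 4237)*(-5365) = -2896*(-5365) = 15537040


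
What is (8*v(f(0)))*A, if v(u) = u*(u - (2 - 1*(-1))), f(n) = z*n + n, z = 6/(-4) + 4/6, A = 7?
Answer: 0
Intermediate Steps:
z = -⅚ (z = 6*(-¼) + 4*(⅙) = -3/2 + ⅔ = -⅚ ≈ -0.83333)
f(n) = n/6 (f(n) = -5*n/6 + n = n/6)
v(u) = u*(-3 + u) (v(u) = u*(u - (2 + 1)) = u*(u - 1*3) = u*(u - 3) = u*(-3 + u))
(8*v(f(0)))*A = (8*(((⅙)*0)*(-3 + (⅙)*0)))*7 = (8*(0*(-3 + 0)))*7 = (8*(0*(-3)))*7 = (8*0)*7 = 0*7 = 0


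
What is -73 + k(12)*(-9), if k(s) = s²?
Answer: -1369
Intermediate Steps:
-73 + k(12)*(-9) = -73 + 12²*(-9) = -73 + 144*(-9) = -73 - 1296 = -1369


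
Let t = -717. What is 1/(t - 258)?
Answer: -1/975 ≈ -0.0010256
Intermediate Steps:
1/(t - 258) = 1/(-717 - 258) = 1/(-975) = -1/975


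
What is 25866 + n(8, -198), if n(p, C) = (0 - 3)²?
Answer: 25875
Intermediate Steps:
n(p, C) = 9 (n(p, C) = (-3)² = 9)
25866 + n(8, -198) = 25866 + 9 = 25875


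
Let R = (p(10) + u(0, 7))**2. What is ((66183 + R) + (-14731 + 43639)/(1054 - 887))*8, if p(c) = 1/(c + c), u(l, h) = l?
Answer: 4432587767/8350 ≈ 5.3085e+5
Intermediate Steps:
p(c) = 1/(2*c)
R = 1/400 (R = ((1/2)/10 + 0)**2 = ((1/2)*(1/10) + 0)**2 = (1/20 + 0)**2 = (1/20)**2 = 1/400 ≈ 0.0025000)
((66183 + R) + (-14731 + 43639)/(1054 - 887))*8 = ((66183 + 1/400) + (-14731 + 43639)/(1054 - 887))*8 = (26473201/400 + 28908/167)*8 = (4432587767/66800)*8 = 4432587767/8350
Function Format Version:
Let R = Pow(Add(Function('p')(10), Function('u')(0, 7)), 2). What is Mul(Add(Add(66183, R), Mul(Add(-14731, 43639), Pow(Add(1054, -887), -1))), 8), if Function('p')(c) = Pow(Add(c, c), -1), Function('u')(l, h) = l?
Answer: Rational(4432587767, 8350) ≈ 5.3085e+5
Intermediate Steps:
Function('p')(c) = Mul(Rational(1, 2), Pow(c, -1)) (Function('p')(c) = Pow(Mul(2, c), -1) = Mul(Rational(1, 2), Pow(c, -1)))
R = Rational(1, 400) (R = Pow(Add(Mul(Rational(1, 2), Pow(10, -1)), 0), 2) = Pow(Add(Mul(Rational(1, 2), Rational(1, 10)), 0), 2) = Pow(Add(Rational(1, 20), 0), 2) = Pow(Rational(1, 20), 2) = Rational(1, 400) ≈ 0.0025000)
Mul(Add(Add(66183, R), Mul(Add(-14731, 43639), Pow(Add(1054, -887), -1))), 8) = Mul(Add(Add(66183, Rational(1, 400)), Mul(Add(-14731, 43639), Pow(Add(1054, -887), -1))), 8) = Mul(Add(Rational(26473201, 400), Mul(28908, Pow(167, -1))), 8) = Mul(Add(Rational(26473201, 400), Mul(28908, Rational(1, 167))), 8) = Mul(Add(Rational(26473201, 400), Rational(28908, 167)), 8) = Mul(Rational(4432587767, 66800), 8) = Rational(4432587767, 8350)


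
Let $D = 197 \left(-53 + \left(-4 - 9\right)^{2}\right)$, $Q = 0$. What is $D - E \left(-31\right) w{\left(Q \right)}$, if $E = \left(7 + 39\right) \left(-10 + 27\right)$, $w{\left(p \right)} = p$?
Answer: $22852$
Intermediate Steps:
$E = 782$ ($E = 46 \cdot 17 = 782$)
$D = 22852$ ($D = 197 \left(-53 + \left(-13\right)^{2}\right) = 197 \left(-53 + 169\right) = 197 \cdot 116 = 22852$)
$D - E \left(-31\right) w{\left(Q \right)} = 22852 - 782 \left(-31\right) 0 = 22852 - \left(-24242\right) 0 = 22852 - 0 = 22852 + 0 = 22852$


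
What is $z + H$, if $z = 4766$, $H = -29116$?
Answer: $-24350$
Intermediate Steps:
$z + H = 4766 - 29116 = -24350$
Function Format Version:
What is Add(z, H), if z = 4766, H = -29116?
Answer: -24350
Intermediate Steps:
Add(z, H) = Add(4766, -29116) = -24350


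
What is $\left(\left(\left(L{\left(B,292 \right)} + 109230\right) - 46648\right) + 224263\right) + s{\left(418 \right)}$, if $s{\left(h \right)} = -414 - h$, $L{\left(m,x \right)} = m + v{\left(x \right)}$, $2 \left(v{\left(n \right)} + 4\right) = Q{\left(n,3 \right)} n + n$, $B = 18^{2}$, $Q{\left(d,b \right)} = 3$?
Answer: $286917$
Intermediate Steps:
$B = 324$
$v{\left(n \right)} = -4 + 2 n$ ($v{\left(n \right)} = -4 + \frac{3 n + n}{2} = -4 + \frac{4 n}{2} = -4 + 2 n$)
$L{\left(m,x \right)} = -4 + m + 2 x$ ($L{\left(m,x \right)} = m + \left(-4 + 2 x\right) = -4 + m + 2 x$)
$\left(\left(\left(L{\left(B,292 \right)} + 109230\right) - 46648\right) + 224263\right) + s{\left(418 \right)} = \left(\left(\left(\left(-4 + 324 + 2 \cdot 292\right) + 109230\right) - 46648\right) + 224263\right) - 832 = \left(\left(\left(\left(-4 + 324 + 584\right) + 109230\right) - 46648\right) + 224263\right) - 832 = \left(\left(\left(904 + 109230\right) - 46648\right) + 224263\right) - 832 = \left(\left(110134 - 46648\right) + 224263\right) - 832 = \left(63486 + 224263\right) - 832 = 287749 - 832 = 286917$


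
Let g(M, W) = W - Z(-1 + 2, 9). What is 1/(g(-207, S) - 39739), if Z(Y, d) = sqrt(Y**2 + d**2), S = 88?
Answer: -39651/1572201719 + sqrt(82)/1572201719 ≈ -2.5214e-5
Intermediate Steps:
g(M, W) = W - sqrt(82) (g(M, W) = W - sqrt((-1 + 2)**2 + 9**2) = W - sqrt(1**2 + 81) = W - sqrt(1 + 81) = W - sqrt(82))
1/(g(-207, S) - 39739) = 1/((88 - sqrt(82)) - 39739) = 1/(-39651 - sqrt(82))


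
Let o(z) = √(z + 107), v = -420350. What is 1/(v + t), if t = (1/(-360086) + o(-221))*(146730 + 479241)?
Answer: -54503616584302106/5814873327638277549009145 - 81164606354001516*I*√114/5814873327638277549009145 ≈ -9.3731e-9 - 1.4903e-7*I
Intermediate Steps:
o(z) = √(107 + z)
t = -625971/360086 + 625971*I*√114 (t = (1/(-360086) + √(107 - 221))*(146730 + 479241) = (-1/360086 + √(-114))*625971 = (-1/360086 + I*√114)*625971 = -625971/360086 + 625971*I*√114 ≈ -1.7384 + 6.6835e+6*I)
1/(v + t) = 1/(-420350 + (-625971/360086 + 625971*I*√114)) = 1/(-151362776071/360086 + 625971*I*√114)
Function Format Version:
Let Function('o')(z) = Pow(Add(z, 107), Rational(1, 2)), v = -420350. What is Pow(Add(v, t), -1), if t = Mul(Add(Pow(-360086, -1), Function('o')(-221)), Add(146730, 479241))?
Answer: Add(Rational(-54503616584302106, 5814873327638277549009145), Mul(Rational(-81164606354001516, 5814873327638277549009145), I, Pow(114, Rational(1, 2)))) ≈ Add(-9.3731e-9, Mul(-1.4903e-7, I))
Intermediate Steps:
Function('o')(z) = Pow(Add(107, z), Rational(1, 2))
t = Add(Rational(-625971, 360086), Mul(625971, I, Pow(114, Rational(1, 2)))) (t = Mul(Add(Pow(-360086, -1), Pow(Add(107, -221), Rational(1, 2))), Add(146730, 479241)) = Mul(Add(Rational(-1, 360086), Pow(-114, Rational(1, 2))), 625971) = Mul(Add(Rational(-1, 360086), Mul(I, Pow(114, Rational(1, 2)))), 625971) = Add(Rational(-625971, 360086), Mul(625971, I, Pow(114, Rational(1, 2)))) ≈ Add(-1.7384, Mul(6.6835e+6, I)))
Pow(Add(v, t), -1) = Pow(Add(-420350, Add(Rational(-625971, 360086), Mul(625971, I, Pow(114, Rational(1, 2))))), -1) = Pow(Add(Rational(-151362776071, 360086), Mul(625971, I, Pow(114, Rational(1, 2)))), -1)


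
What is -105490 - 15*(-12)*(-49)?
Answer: -114310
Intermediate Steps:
-105490 - 15*(-12)*(-49) = -105490 + 180*(-49) = -105490 - 8820 = -114310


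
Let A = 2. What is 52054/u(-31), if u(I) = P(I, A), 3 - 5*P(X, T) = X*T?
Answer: 52054/13 ≈ 4004.2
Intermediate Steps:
P(X, T) = 3/5 - T*X/5 (P(X, T) = 3/5 - X*T/5 = 3/5 - T*X/5)
u(I) = 3/5 - 2*I/5 (u(I) = 3/5 - 1/5*2*I = 3/5 - 2*I/5)
52054/u(-31) = 52054/(3/5 - 2/5*(-31)) = 52054/(3/5 + 62/5) = 52054/13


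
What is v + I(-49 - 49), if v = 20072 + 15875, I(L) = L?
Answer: 35849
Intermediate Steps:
v = 35947
v + I(-49 - 49) = 35947 + (-49 - 49) = 35947 - 98 = 35849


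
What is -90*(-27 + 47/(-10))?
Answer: 2853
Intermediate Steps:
-90*(-27 + 47/(-10)) = -90*(-27 + 47*(-⅒)) = -90*(-27 - 47/10) = -90*(-317/10) = 2853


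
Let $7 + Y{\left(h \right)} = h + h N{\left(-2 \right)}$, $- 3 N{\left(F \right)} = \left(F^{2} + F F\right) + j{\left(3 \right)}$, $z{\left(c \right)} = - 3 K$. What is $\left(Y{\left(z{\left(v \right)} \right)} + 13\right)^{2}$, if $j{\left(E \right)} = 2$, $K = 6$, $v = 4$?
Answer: $2304$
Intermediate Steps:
$z{\left(c \right)} = -18$ ($z{\left(c \right)} = \left(-3\right) 6 = -18$)
$N{\left(F \right)} = - \frac{2}{3} - \frac{2 F^{2}}{3}$ ($N{\left(F \right)} = - \frac{\left(F^{2} + F F\right) + 2}{3} = - \frac{\left(F^{2} + F^{2}\right) + 2}{3} = - \frac{2 F^{2} + 2}{3} = - \frac{2 + 2 F^{2}}{3} = - \frac{2}{3} - \frac{2 F^{2}}{3}$)
$Y{\left(h \right)} = -7 - \frac{7 h}{3}$ ($Y{\left(h \right)} = -7 + \left(h + h \left(- \frac{2}{3} - \frac{2 \left(-2\right)^{2}}{3}\right)\right) = -7 + \left(h + h \left(- \frac{2}{3} - \frac{8}{3}\right)\right) = -7 + \left(h + h \left(- \frac{10}{3}\right)\right) = -7 + \left(h - \frac{10 h}{3}\right) = -7 - \frac{7 h}{3}$)
$\left(Y{\left(z{\left(v \right)} \right)} + 13\right)^{2} = \left(\left(-7 - -42\right) + 13\right)^{2} = \left(\left(-7 + 42\right) + 13\right)^{2} = \left(35 + 13\right)^{2} = 48^{2} = 2304$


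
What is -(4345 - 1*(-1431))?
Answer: -5776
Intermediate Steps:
-(4345 - 1*(-1431)) = -(4345 + 1431) = -1*5776 = -5776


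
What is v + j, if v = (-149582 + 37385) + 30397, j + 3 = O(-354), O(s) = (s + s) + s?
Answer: -82865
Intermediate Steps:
O(s) = 3*s (O(s) = 2*s + s = 3*s)
j = -1065 (j = -3 + 3*(-354) = -3 - 1062 = -1065)
v = -81800 (v = -112197 + 30397 = -81800)
v + j = -81800 - 1065 = -82865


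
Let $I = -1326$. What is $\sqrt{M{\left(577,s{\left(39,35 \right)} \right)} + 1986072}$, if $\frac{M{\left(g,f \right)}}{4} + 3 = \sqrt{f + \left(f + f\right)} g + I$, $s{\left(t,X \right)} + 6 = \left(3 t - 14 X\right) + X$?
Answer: $2 \sqrt{495189 + 1154 i \sqrt{258}} \approx 1407.6 + 26.336 i$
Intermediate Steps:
$s{\left(t,X \right)} = -6 - 13 X + 3 t$ ($s{\left(t,X \right)} = -6 - \left(- 3 t + 13 X\right) = -6 - 13 X + 3 t$)
$M{\left(g,f \right)} = -5316 + 4 g \sqrt{3} \sqrt{f}$ ($M{\left(g,f \right)} = -12 + 4 \left(\sqrt{f + \left(f + f\right)} g - 1326\right) = -12 + 4 \left(\sqrt{f + 2 f} g - 1326\right) = -12 + 4 \left(\sqrt{3 f} g - 1326\right) = -12 + 4 \left(\sqrt{3} \sqrt{f} g - 1326\right) = -12 + 4 \left(g \sqrt{3} \sqrt{f} - 1326\right) = -12 + 4 \left(-1326 + g \sqrt{3} \sqrt{f}\right) = -12 + \left(-5304 + 4 g \sqrt{3} \sqrt{f}\right) = -5316 + 4 g \sqrt{3} \sqrt{f}$)
$\sqrt{M{\left(577,s{\left(39,35 \right)} \right)} + 1986072} = \sqrt{\left(-5316 + 4 \cdot 577 \sqrt{3} \sqrt{-6 - 455 + 3 \cdot 39}\right) + 1986072} = \sqrt{\left(-5316 + 4 \cdot 577 \sqrt{3} \sqrt{-6 - 455 + 117}\right) + 1986072} = \sqrt{\left(-5316 + 4 \cdot 577 \sqrt{3} \sqrt{-344}\right) + 1986072} = \sqrt{\left(-5316 + 4 \cdot 577 \sqrt{3} \cdot 2 i \sqrt{86}\right) + 1986072} = \sqrt{\left(-5316 + 4616 i \sqrt{258}\right) + 1986072} = \sqrt{1980756 + 4616 i \sqrt{258}}$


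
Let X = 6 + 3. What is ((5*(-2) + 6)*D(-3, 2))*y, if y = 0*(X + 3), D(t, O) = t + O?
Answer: 0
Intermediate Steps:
D(t, O) = O + t
X = 9
y = 0 (y = 0*(9 + 3) = 0*12 = 0)
((5*(-2) + 6)*D(-3, 2))*y = ((5*(-2) + 6)*(2 - 3))*0 = ((-10 + 6)*(-1))*0 = -4*(-1)*0 = 4*0 = 0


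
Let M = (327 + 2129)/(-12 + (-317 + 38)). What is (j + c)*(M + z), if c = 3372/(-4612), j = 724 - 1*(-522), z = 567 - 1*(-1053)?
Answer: 673336166380/335523 ≈ 2.0068e+6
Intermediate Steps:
z = 1620 (z = 567 + 1053 = 1620)
j = 1246 (j = 724 + 522 = 1246)
M = -2456/291 (M = 2456/(-12 - 279) = 2456/(-291) = 2456*(-1/291) = -2456/291 ≈ -8.4399)
c = -843/1153 (c = 3372*(-1/4612) = -843/1153 ≈ -0.73114)
(j + c)*(M + z) = (1246 - 843/1153)*(-2456/291 + 1620) = (1435795/1153)*(468964/291) = 673336166380/335523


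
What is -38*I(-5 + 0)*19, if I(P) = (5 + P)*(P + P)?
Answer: 0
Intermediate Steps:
I(P) = 2*P*(5 + P) (I(P) = (5 + P)*(2*P) = 2*P*(5 + P))
-38*I(-5 + 0)*19 = -76*(-5 + 0)*(5 + (-5 + 0))*19 = -76*(-5)*(5 - 5)*19 = -76*(-5)*0*19 = -38*0*19 = 0*19 = 0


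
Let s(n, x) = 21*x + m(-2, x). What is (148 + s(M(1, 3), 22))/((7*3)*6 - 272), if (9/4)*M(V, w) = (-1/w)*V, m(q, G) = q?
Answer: -304/73 ≈ -4.1644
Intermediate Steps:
M(V, w) = -4*V/(9*w) (M(V, w) = 4*((-1/w)*V)/9 = 4*(-V/w)/9 = -4*V/(9*w))
s(n, x) = -2 + 21*x (s(n, x) = 21*x - 2 = -2 + 21*x)
(148 + s(M(1, 3), 22))/((7*3)*6 - 272) = (148 + (-2 + 21*22))/((7*3)*6 - 272) = (148 + (-2 + 462))/(21*6 - 272) = (148 + 460)/(126 - 272) = 608/(-146) = 608*(-1/146) = -304/73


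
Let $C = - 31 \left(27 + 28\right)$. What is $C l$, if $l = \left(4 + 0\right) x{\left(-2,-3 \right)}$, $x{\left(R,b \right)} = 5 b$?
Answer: $102300$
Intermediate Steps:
$C = -1705$ ($C = \left(-31\right) 55 = -1705$)
$l = -60$ ($l = \left(4 + 0\right) 5 \left(-3\right) = 4 \left(-15\right) = -60$)
$C l = \left(-1705\right) \left(-60\right) = 102300$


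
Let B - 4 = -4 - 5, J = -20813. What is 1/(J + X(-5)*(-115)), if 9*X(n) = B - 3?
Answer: -9/186397 ≈ -4.8284e-5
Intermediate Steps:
B = -5 (B = 4 + (-4 - 5) = 4 - 9 = -5)
X(n) = -8/9 (X(n) = (-5 - 3)/9 = (1/9)*(-8) = -8/9)
1/(J + X(-5)*(-115)) = 1/(-20813 - 8/9*(-115)) = 1/(-20813 + 920/9) = 1/(-186397/9) = -9/186397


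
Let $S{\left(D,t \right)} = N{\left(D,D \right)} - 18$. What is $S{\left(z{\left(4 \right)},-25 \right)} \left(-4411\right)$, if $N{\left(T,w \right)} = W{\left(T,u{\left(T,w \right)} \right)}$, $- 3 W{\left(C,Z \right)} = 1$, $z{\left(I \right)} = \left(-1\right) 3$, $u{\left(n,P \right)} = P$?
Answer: $\frac{242605}{3} \approx 80868.0$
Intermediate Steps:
$z{\left(I \right)} = -3$
$W{\left(C,Z \right)} = - \frac{1}{3}$ ($W{\left(C,Z \right)} = \left(- \frac{1}{3}\right) 1 = - \frac{1}{3}$)
$N{\left(T,w \right)} = - \frac{1}{3}$
$S{\left(D,t \right)} = - \frac{55}{3}$ ($S{\left(D,t \right)} = - \frac{1}{3} - 18 = - \frac{55}{3}$)
$S{\left(z{\left(4 \right)},-25 \right)} \left(-4411\right) = \left(- \frac{55}{3}\right) \left(-4411\right) = \frac{242605}{3}$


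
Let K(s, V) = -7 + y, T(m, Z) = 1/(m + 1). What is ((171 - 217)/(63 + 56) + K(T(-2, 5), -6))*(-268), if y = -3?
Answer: 331248/119 ≈ 2783.6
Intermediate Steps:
T(m, Z) = 1/(1 + m)
K(s, V) = -10 (K(s, V) = -7 - 3 = -10)
((171 - 217)/(63 + 56) + K(T(-2, 5), -6))*(-268) = ((171 - 217)/(63 + 56) - 10)*(-268) = (-46/119 - 10)*(-268) = -1236/119*(-268) = 331248/119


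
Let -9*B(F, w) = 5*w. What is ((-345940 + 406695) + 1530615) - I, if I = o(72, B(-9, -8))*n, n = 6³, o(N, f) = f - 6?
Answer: 1591706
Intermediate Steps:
B(F, w) = -5*w/9
o(N, f) = -6 + f
n = 216
I = -336 (I = (-6 - 5/9*(-8))*216 = (-6 + 40/9)*216 = -14/9*216 = -336)
((-345940 + 406695) + 1530615) - I = ((-345940 + 406695) + 1530615) - 1*(-336) = (60755 + 1530615) + 336 = 1591370 + 336 = 1591706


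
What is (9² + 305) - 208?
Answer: 178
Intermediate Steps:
(9² + 305) - 208 = (81 + 305) - 208 = 386 - 208 = 178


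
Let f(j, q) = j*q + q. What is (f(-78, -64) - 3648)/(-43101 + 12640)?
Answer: -1280/30461 ≈ -0.042021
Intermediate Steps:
f(j, q) = q + j*q
(f(-78, -64) - 3648)/(-43101 + 12640) = (-64*(1 - 78) - 3648)/(-43101 + 12640) = (-64*(-77) - 3648)/(-30461) = (4928 - 3648)*(-1/30461) = 1280*(-1/30461) = -1280/30461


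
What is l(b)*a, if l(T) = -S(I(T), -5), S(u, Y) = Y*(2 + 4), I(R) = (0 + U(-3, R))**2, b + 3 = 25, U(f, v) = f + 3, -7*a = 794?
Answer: -23820/7 ≈ -3402.9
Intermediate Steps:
a = -794/7 (a = -1/7*794 = -794/7 ≈ -113.43)
U(f, v) = 3 + f
b = 22 (b = -3 + 25 = 22)
I(R) = 0 (I(R) = (0 + (3 - 3))**2 = (0 + 0)**2 = 0**2 = 0)
S(u, Y) = 6*Y (S(u, Y) = Y*6 = 6*Y)
l(T) = 30 (l(T) = -6*(-5) = -1*(-30) = 30)
l(b)*a = 30*(-794/7) = -23820/7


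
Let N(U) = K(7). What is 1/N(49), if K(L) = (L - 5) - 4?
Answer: -1/2 ≈ -0.50000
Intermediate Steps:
K(L) = -9 + L (K(L) = (-5 + L) - 4 = -9 + L)
N(U) = -2 (N(U) = -9 + 7 = -2)
1/N(49) = 1/(-2) = -1/2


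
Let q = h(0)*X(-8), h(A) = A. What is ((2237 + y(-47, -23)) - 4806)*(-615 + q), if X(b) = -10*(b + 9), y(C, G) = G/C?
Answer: 74242800/47 ≈ 1.5796e+6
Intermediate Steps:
X(b) = -90 - 10*b (X(b) = -10*(9 + b) = -90 - 10*b)
q = 0 (q = 0*(-90 - 10*(-8)) = 0*(-90 + 80) = 0*(-10) = 0)
((2237 + y(-47, -23)) - 4806)*(-615 + q) = ((2237 - 23/(-47)) - 4806)*(-615 + 0) = ((2237 - 23*(-1/47)) - 4806)*(-615) = ((2237 + 23/47) - 4806)*(-615) = (105162/47 - 4806)*(-615) = -120720/47*(-615) = 74242800/47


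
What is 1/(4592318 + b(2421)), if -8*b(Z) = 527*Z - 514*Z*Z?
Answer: 8/3048140551 ≈ 2.6245e-9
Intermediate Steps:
b(Z) = -527*Z/8 + 257*Z²/4 (b(Z) = -(527*Z - 514*Z*Z)/8 = -(527*Z - 514*Z²)/8 = -(-514*Z² + 527*Z)/8 = -527*Z/8 + 257*Z²/4)
1/(4592318 + b(2421)) = 1/(4592318 + (⅛)*2421*(-527 + 514*2421)) = 1/(4592318 + (⅛)*2421*(-527 + 1244394)) = 1/(4592318 + (⅛)*2421*1243867) = 1/(4592318 + 3011402007/8) = 1/(3048140551/8) = 8/3048140551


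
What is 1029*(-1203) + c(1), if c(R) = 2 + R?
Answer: -1237884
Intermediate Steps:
1029*(-1203) + c(1) = 1029*(-1203) + (2 + 1) = -1237887 + 3 = -1237884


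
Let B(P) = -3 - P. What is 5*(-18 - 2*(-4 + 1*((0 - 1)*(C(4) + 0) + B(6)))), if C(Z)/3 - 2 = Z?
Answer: 220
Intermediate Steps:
C(Z) = 6 + 3*Z
5*(-18 - 2*(-4 + 1*((0 - 1)*(C(4) + 0) + B(6)))) = 5*(-18 - 2*(-4 + 1*((0 - 1)*((6 + 3*4) + 0) + (-3 - 1*6)))) = 5*(-18 - 2*(-4 + 1*(-((6 + 12) + 0) + (-3 - 6)))) = 5*(-18 - 2*(-4 + 1*(-(18 + 0) - 9))) = 5*(-18 - 2*(-4 + 1*(-1*18 - 9))) = 5*(-18 - 2*(-4 + 1*(-18 - 9))) = 5*(-18 - 2*(-4 + 1*(-27))) = 5*(-18 - 2*(-4 - 27)) = 5*(-18 - 2*(-31)) = 5*(-18 + 62) = 5*44 = 220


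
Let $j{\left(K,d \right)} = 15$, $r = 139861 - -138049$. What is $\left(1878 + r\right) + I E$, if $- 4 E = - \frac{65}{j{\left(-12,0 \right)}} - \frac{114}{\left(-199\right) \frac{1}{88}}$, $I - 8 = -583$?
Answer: $\frac{683951419}{2388} \approx 2.8641 \cdot 10^{5}$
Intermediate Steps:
$I = -575$ ($I = 8 - 583 = -575$)
$r = 277910$ ($r = 139861 + 138049 = 277910$)
$E = - \frac{27509}{2388}$ ($E = - \frac{- \frac{65}{15} - \frac{114}{\left(-199\right) \frac{1}{88}}}{4} = - \frac{\left(-65\right) \frac{1}{15} - \frac{114}{\left(-199\right) \frac{1}{88}}}{4} = - \frac{- \frac{13}{3} - \frac{114}{- \frac{199}{88}}}{4} = - \frac{- \frac{13}{3} - - \frac{10032}{199}}{4} = - \frac{- \frac{13}{3} + \frac{10032}{199}}{4} = \left(- \frac{1}{4}\right) \frac{27509}{597} = - \frac{27509}{2388} \approx -11.52$)
$\left(1878 + r\right) + I E = \left(1878 + 277910\right) - - \frac{15817675}{2388} = 279788 + \frac{15817675}{2388} = \frac{683951419}{2388}$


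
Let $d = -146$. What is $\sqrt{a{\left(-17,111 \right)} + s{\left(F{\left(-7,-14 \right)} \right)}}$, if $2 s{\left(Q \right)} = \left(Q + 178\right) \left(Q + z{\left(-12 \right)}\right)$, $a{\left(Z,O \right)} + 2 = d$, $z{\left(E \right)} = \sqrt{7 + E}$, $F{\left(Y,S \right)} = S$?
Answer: $\sqrt{-1296 + 82 i \sqrt{5}} \approx 2.5403 + 36.09 i$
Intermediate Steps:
$a{\left(Z,O \right)} = -148$ ($a{\left(Z,O \right)} = -2 - 146 = -148$)
$s{\left(Q \right)} = \frac{\left(178 + Q\right) \left(Q + i \sqrt{5}\right)}{2}$ ($s{\left(Q \right)} = \frac{\left(Q + 178\right) \left(Q + \sqrt{7 - 12}\right)}{2} = \frac{\left(178 + Q\right) \left(Q + \sqrt{-5}\right)}{2} = \frac{\left(178 + Q\right) \left(Q + i \sqrt{5}\right)}{2}$)
$\sqrt{a{\left(-17,111 \right)} + s{\left(F{\left(-7,-14 \right)} \right)}} = \sqrt{-148 + \left(\frac{\left(-14\right)^{2}}{2} + 89 \left(-14\right) + 89 i \sqrt{5} + \frac{1}{2} i \left(-14\right) \sqrt{5}\right)} = \sqrt{-148 + \left(\frac{1}{2} \cdot 196 - 1246 + 89 i \sqrt{5} - 7 i \sqrt{5}\right)} = \sqrt{-148 + \left(98 - 1246 + 89 i \sqrt{5} - 7 i \sqrt{5}\right)} = \sqrt{-148 - \left(1148 - 82 i \sqrt{5}\right)} = \sqrt{-1296 + 82 i \sqrt{5}}$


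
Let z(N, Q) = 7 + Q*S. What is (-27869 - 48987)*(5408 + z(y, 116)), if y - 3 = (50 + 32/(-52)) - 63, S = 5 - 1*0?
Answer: -460751720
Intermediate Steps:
S = 5 (S = 5 + 0 = 5)
y = -138/13 (y = 3 + ((50 + 32/(-52)) - 63) = 3 + ((50 + 32*(-1/52)) - 63) = 3 + ((50 - 8/13) - 63) = 3 + (642/13 - 63) = 3 - 177/13 = -138/13 ≈ -10.615)
z(N, Q) = 7 + 5*Q (z(N, Q) = 7 + Q*5 = 7 + 5*Q)
(-27869 - 48987)*(5408 + z(y, 116)) = (-27869 - 48987)*(5408 + (7 + 5*116)) = -76856*(5408 + (7 + 580)) = -76856*(5408 + 587) = -76856*5995 = -460751720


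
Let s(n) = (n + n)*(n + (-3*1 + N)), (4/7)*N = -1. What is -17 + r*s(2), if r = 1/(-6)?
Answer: -91/6 ≈ -15.167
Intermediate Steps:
N = -7/4 (N = (7/4)*(-1) = -7/4 ≈ -1.7500)
s(n) = 2*n*(-19/4 + n) (s(n) = (n + n)*(n + (-3*1 - 7/4)) = (2*n)*(n + (-3 - 7/4)) = (2*n)*(n - 19/4) = (2*n)*(-19/4 + n) = 2*n*(-19/4 + n))
r = -1/6 ≈ -0.16667
-17 + r*s(2) = -17 - 2*(-19 + 4*2)/12 = -17 - 2*(-19 + 8)/12 = -17 - 2*(-11)/12 = -17 - 1/6*(-11) = -17 + 11/6 = -91/6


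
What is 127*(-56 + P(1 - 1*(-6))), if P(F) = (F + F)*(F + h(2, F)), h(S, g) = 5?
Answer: 14224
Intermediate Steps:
P(F) = 2*F*(5 + F) (P(F) = (F + F)*(F + 5) = (2*F)*(5 + F) = 2*F*(5 + F))
127*(-56 + P(1 - 1*(-6))) = 127*(-56 + 2*(1 - 1*(-6))*(5 + (1 - 1*(-6)))) = 127*(-56 + 2*(1 + 6)*(5 + (1 + 6))) = 127*(-56 + 2*7*(5 + 7)) = 127*(-56 + 2*7*12) = 127*(-56 + 168) = 127*112 = 14224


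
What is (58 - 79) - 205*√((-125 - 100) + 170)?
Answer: -21 - 205*I*√55 ≈ -21.0 - 1520.3*I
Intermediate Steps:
(58 - 79) - 205*√((-125 - 100) + 170) = -21 - 205*√(-225 + 170) = -21 - 205*I*√55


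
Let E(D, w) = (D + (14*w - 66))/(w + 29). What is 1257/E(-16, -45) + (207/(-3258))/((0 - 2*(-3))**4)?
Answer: 1179446081/41754528 ≈ 28.247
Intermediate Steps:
E(D, w) = (-66 + D + 14*w)/(29 + w) (E(D, w) = (D + (-66 + 14*w))/(29 + w) = (-66 + D + 14*w)/(29 + w))
1257/E(-16, -45) + (207/(-3258))/((0 - 2*(-3))**4) = 1257/(((-66 - 16 + 14*(-45))/(29 - 45))) + (207/(-3258))/((0 - 2*(-3))**4) = 1257/(((-66 - 16 - 630)/(-16))) + (207*(-1/3258))/((0 + 6)**4) = 1257/((-1/16*(-712))) - 23/(362*(6**4)) = 1257/(89/2) - 23/362/1296 = 1257*(2/89) - 23/362*1/1296 = 2514/89 - 23/469152 = 1179446081/41754528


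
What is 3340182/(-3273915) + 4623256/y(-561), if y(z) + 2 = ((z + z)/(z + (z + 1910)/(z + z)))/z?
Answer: -1591291604863223862/689609816465 ≈ -2.3075e+6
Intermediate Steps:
y(z) = -2 + 2/(z + (1910 + z)/(2*z)) (y(z) = -2 + ((z + z)/(z + (z + 1910)/(z + z)))/z = -2 + ((2*z)/(z + (1910 + z)/((2*z))))/z = -2 + ((2*z)/(z + (1910 + z)*(1/(2*z))))/z = -2 + ((2*z)/(z + (1910 + z)/(2*z)))/z = -2 + (2*z/(z + (1910 + z)/(2*z)))/z = -2 + 2/(z + (1910 + z)/(2*z)))
3340182/(-3273915) + 4623256/y(-561) = 3340182/(-3273915) + 4623256/((2*(-1910 - 561 - 2*(-561)²)/(1910 - 561 + 2*(-561)²))) = 3340182*(-1/3273915) + 4623256/((2*(-1910 - 561 - 2*314721)/(1910 - 561 + 2*314721))) = -1113394/1091305 + 4623256/((2*(-1910 - 561 - 629442)/(1910 - 561 + 629442))) = -1113394/1091305 + 4623256/((2*(-631913)/630791)) = -1113394/1091305 + 4623256/((2*(1/630791)*(-631913))) = -1113394/1091305 + 4623256/(-1263826/630791) = -1113394/1091305 + 4623256*(-630791/1263826) = -1113394/1091305 - 1458154137748/631913 = -1591291604863223862/689609816465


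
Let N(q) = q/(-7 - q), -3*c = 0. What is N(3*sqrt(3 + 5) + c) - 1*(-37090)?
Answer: 852998/23 + 42*sqrt(2)/23 ≈ 37089.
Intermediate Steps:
c = 0 (c = -1/3*0 = 0)
N(3*sqrt(3 + 5) + c) - 1*(-37090) = -(3*sqrt(3 + 5) + 0)/(7 + (3*sqrt(3 + 5) + 0)) - 1*(-37090) = -(3*sqrt(8) + 0)/(7 + (3*sqrt(8) + 0)) + 37090 = -(3*(2*sqrt(2)) + 0)/(7 + (3*(2*sqrt(2)) + 0)) + 37090 = -(6*sqrt(2) + 0)/(7 + (6*sqrt(2) + 0)) + 37090 = -6*sqrt(2)/(7 + 6*sqrt(2)) + 37090 = 37090 - 6*sqrt(2)/(7 + 6*sqrt(2))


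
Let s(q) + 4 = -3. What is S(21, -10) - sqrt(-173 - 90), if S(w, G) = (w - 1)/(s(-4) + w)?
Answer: 10/7 - I*sqrt(263) ≈ 1.4286 - 16.217*I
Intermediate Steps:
s(q) = -7 (s(q) = -4 - 3 = -7)
S(w, G) = (-1 + w)/(-7 + w) (S(w, G) = (w - 1)/(-7 + w) = (-1 + w)/(-7 + w))
S(21, -10) - sqrt(-173 - 90) = (-1 + 21)/(-7 + 21) - sqrt(-173 - 90) = 20/14 - sqrt(-263) = (1/14)*20 - I*sqrt(263) = 10/7 - I*sqrt(263)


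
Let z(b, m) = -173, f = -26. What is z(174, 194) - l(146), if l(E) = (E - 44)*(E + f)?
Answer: -12413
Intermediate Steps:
l(E) = (-44 + E)*(-26 + E) (l(E) = (E - 44)*(E - 26) = (-44 + E)*(-26 + E))
z(174, 194) - l(146) = -173 - (1144 + 146**2 - 70*146) = -173 - (1144 + 21316 - 10220) = -173 - 1*12240 = -173 - 12240 = -12413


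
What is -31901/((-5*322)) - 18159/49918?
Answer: 16991284/873565 ≈ 19.451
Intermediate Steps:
-31901/((-5*322)) - 18159/49918 = -31901/(-1610) - 18159*1/49918 = -31901*(-1/1610) - 18159/49918 = 1387/70 - 18159/49918 = 16991284/873565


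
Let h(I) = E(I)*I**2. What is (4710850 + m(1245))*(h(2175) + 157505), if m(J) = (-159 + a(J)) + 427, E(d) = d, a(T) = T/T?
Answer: 48473960694438720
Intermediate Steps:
a(T) = 1
m(J) = 269 (m(J) = (-159 + 1) + 427 = -158 + 427 = 269)
h(I) = I**3 (h(I) = I*I**2 = I**3)
(4710850 + m(1245))*(h(2175) + 157505) = (4710850 + 269)*(2175**3 + 157505) = 4711119*(10289109375 + 157505) = 4711119*10289266880 = 48473960694438720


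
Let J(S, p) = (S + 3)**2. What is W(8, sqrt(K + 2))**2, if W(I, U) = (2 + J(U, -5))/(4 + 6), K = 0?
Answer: 241/100 + 39*sqrt(2)/25 ≈ 4.6162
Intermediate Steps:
J(S, p) = (3 + S)**2
W(I, U) = 1/5 + (3 + U)**2/10 (W(I, U) = (2 + (3 + U)**2)/(4 + 6) = (2 + (3 + U)**2)/10 = (2 + (3 + U)**2)*(1/10) = 1/5 + (3 + U)**2/10)
W(8, sqrt(K + 2))**2 = (1/5 + (3 + sqrt(0 + 2))**2/10)**2 = (1/5 + (3 + sqrt(2))**2/10)**2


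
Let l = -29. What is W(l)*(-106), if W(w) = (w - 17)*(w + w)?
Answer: -282808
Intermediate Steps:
W(w) = 2*w*(-17 + w) (W(w) = (-17 + w)*(2*w) = 2*w*(-17 + w))
W(l)*(-106) = (2*(-29)*(-17 - 29))*(-106) = (2*(-29)*(-46))*(-106) = 2668*(-106) = -282808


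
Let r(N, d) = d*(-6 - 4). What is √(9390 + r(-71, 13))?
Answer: 2*√2315 ≈ 96.229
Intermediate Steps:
r(N, d) = -10*d (r(N, d) = d*(-10) = -10*d)
√(9390 + r(-71, 13)) = √(9390 - 10*13) = √(9390 - 130) = √9260 = 2*√2315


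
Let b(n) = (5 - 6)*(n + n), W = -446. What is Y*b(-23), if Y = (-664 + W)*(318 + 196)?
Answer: -26244840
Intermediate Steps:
b(n) = -2*n
Y = -570540 (Y = (-664 - 446)*(318 + 196) = -1110*514 = -570540)
Y*b(-23) = -(-1141080)*(-23) = -570540*46 = -26244840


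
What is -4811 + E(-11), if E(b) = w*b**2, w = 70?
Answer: 3659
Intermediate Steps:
E(b) = 70*b**2
-4811 + E(-11) = -4811 + 70*(-11)**2 = -4811 + 70*121 = -4811 + 8470 = 3659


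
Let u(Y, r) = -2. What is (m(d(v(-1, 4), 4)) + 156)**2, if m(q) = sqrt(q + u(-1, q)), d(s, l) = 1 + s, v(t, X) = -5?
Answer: (156 + I*sqrt(6))**2 ≈ 24330.0 + 764.24*I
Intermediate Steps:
m(q) = sqrt(-2 + q) (m(q) = sqrt(q - 2) = sqrt(-2 + q))
(m(d(v(-1, 4), 4)) + 156)**2 = (sqrt(-2 + (1 - 5)) + 156)**2 = (sqrt(-2 - 4) + 156)**2 = (sqrt(-6) + 156)**2 = (I*sqrt(6) + 156)**2 = (156 + I*sqrt(6))**2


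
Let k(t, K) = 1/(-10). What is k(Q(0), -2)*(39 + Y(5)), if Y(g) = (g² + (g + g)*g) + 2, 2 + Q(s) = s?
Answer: -58/5 ≈ -11.600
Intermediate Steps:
Q(s) = -2 + s
k(t, K) = -⅒
Y(g) = 2 + 3*g² (Y(g) = (g² + (2*g)*g) + 2 = (g² + 2*g²) + 2 = 3*g² + 2 = 2 + 3*g²)
k(Q(0), -2)*(39 + Y(5)) = -(39 + (2 + 3*5²))/10 = -(39 + (2 + 3*25))/10 = -(39 + (2 + 75))/10 = -(39 + 77)/10 = -⅒*116 = -58/5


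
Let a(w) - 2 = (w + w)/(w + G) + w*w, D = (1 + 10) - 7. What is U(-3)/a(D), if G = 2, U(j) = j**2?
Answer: 27/58 ≈ 0.46552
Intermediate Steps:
D = 4 (D = 11 - 7 = 4)
a(w) = 2 + w**2 + 2*w/(2 + w) (a(w) = 2 + ((w + w)/(w + 2) + w*w) = 2 + ((2*w)/(2 + w) + w**2) = 2 + (2*w/(2 + w) + w**2) = 2 + (w**2 + 2*w/(2 + w)) = 2 + w**2 + 2*w/(2 + w))
U(-3)/a(D) = (-3)**2/(((4 + 4**3 + 2*4**2 + 4*4)/(2 + 4))) = 9/(((4 + 64 + 2*16 + 16)/6)) = 9/(((4 + 64 + 32 + 16)/6)) = 9/(((1/6)*116)) = 9/(58/3) = 9*(3/58) = 27/58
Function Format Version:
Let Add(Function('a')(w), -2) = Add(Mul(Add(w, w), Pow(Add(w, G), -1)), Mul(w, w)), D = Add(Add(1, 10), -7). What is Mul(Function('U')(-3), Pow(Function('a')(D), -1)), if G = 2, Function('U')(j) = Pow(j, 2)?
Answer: Rational(27, 58) ≈ 0.46552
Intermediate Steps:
D = 4 (D = Add(11, -7) = 4)
Function('a')(w) = Add(2, Pow(w, 2), Mul(2, w, Pow(Add(2, w), -1))) (Function('a')(w) = Add(2, Add(Mul(Add(w, w), Pow(Add(w, 2), -1)), Mul(w, w))) = Add(2, Add(Mul(Mul(2, w), Pow(Add(2, w), -1)), Pow(w, 2))) = Add(2, Add(Mul(2, w, Pow(Add(2, w), -1)), Pow(w, 2))) = Add(2, Add(Pow(w, 2), Mul(2, w, Pow(Add(2, w), -1)))) = Add(2, Pow(w, 2), Mul(2, w, Pow(Add(2, w), -1))))
Mul(Function('U')(-3), Pow(Function('a')(D), -1)) = Mul(Pow(-3, 2), Pow(Mul(Pow(Add(2, 4), -1), Add(4, Pow(4, 3), Mul(2, Pow(4, 2)), Mul(4, 4))), -1)) = Mul(9, Pow(Mul(Pow(6, -1), Add(4, 64, Mul(2, 16), 16)), -1)) = Mul(9, Pow(Mul(Rational(1, 6), Add(4, 64, 32, 16)), -1)) = Mul(9, Pow(Mul(Rational(1, 6), 116), -1)) = Mul(9, Pow(Rational(58, 3), -1)) = Mul(9, Rational(3, 58)) = Rational(27, 58)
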